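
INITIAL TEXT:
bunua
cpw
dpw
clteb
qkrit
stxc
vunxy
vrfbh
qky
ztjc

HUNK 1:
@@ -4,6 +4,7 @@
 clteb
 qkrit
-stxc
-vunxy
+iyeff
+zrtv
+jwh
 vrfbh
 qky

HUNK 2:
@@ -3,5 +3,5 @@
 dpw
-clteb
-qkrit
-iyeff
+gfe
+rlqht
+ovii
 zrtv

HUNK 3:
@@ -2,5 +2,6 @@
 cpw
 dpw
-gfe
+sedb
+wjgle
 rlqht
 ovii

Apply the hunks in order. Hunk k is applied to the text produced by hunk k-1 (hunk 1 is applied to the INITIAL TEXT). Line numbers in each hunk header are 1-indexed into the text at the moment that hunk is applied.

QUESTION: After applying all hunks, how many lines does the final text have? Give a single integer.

Hunk 1: at line 4 remove [stxc,vunxy] add [iyeff,zrtv,jwh] -> 11 lines: bunua cpw dpw clteb qkrit iyeff zrtv jwh vrfbh qky ztjc
Hunk 2: at line 3 remove [clteb,qkrit,iyeff] add [gfe,rlqht,ovii] -> 11 lines: bunua cpw dpw gfe rlqht ovii zrtv jwh vrfbh qky ztjc
Hunk 3: at line 2 remove [gfe] add [sedb,wjgle] -> 12 lines: bunua cpw dpw sedb wjgle rlqht ovii zrtv jwh vrfbh qky ztjc
Final line count: 12

Answer: 12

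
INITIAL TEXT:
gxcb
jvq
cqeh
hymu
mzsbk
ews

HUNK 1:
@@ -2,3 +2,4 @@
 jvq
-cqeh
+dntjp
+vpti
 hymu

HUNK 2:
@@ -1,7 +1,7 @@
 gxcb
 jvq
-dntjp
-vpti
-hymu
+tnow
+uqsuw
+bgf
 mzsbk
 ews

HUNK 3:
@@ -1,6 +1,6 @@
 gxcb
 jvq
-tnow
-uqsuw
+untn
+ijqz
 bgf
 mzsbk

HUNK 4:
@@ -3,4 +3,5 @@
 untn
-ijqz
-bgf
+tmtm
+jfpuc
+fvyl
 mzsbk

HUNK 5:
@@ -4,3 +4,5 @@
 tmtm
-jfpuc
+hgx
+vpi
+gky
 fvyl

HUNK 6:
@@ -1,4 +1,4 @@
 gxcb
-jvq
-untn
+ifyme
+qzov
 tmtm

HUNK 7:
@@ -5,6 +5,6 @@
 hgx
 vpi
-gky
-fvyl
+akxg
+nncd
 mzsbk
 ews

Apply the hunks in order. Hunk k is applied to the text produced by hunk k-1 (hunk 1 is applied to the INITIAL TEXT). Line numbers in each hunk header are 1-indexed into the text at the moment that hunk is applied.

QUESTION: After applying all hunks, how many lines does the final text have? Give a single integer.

Answer: 10

Derivation:
Hunk 1: at line 2 remove [cqeh] add [dntjp,vpti] -> 7 lines: gxcb jvq dntjp vpti hymu mzsbk ews
Hunk 2: at line 1 remove [dntjp,vpti,hymu] add [tnow,uqsuw,bgf] -> 7 lines: gxcb jvq tnow uqsuw bgf mzsbk ews
Hunk 3: at line 1 remove [tnow,uqsuw] add [untn,ijqz] -> 7 lines: gxcb jvq untn ijqz bgf mzsbk ews
Hunk 4: at line 3 remove [ijqz,bgf] add [tmtm,jfpuc,fvyl] -> 8 lines: gxcb jvq untn tmtm jfpuc fvyl mzsbk ews
Hunk 5: at line 4 remove [jfpuc] add [hgx,vpi,gky] -> 10 lines: gxcb jvq untn tmtm hgx vpi gky fvyl mzsbk ews
Hunk 6: at line 1 remove [jvq,untn] add [ifyme,qzov] -> 10 lines: gxcb ifyme qzov tmtm hgx vpi gky fvyl mzsbk ews
Hunk 7: at line 5 remove [gky,fvyl] add [akxg,nncd] -> 10 lines: gxcb ifyme qzov tmtm hgx vpi akxg nncd mzsbk ews
Final line count: 10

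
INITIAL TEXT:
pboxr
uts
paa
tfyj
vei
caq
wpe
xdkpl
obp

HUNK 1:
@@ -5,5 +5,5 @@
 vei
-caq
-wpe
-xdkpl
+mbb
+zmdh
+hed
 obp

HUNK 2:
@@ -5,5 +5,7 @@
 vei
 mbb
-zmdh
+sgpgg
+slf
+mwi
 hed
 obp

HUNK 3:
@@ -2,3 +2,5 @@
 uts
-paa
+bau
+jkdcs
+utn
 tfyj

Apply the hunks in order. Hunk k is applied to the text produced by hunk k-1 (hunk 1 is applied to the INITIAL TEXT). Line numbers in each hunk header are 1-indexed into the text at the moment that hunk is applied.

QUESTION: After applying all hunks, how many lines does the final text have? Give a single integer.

Answer: 13

Derivation:
Hunk 1: at line 5 remove [caq,wpe,xdkpl] add [mbb,zmdh,hed] -> 9 lines: pboxr uts paa tfyj vei mbb zmdh hed obp
Hunk 2: at line 5 remove [zmdh] add [sgpgg,slf,mwi] -> 11 lines: pboxr uts paa tfyj vei mbb sgpgg slf mwi hed obp
Hunk 3: at line 2 remove [paa] add [bau,jkdcs,utn] -> 13 lines: pboxr uts bau jkdcs utn tfyj vei mbb sgpgg slf mwi hed obp
Final line count: 13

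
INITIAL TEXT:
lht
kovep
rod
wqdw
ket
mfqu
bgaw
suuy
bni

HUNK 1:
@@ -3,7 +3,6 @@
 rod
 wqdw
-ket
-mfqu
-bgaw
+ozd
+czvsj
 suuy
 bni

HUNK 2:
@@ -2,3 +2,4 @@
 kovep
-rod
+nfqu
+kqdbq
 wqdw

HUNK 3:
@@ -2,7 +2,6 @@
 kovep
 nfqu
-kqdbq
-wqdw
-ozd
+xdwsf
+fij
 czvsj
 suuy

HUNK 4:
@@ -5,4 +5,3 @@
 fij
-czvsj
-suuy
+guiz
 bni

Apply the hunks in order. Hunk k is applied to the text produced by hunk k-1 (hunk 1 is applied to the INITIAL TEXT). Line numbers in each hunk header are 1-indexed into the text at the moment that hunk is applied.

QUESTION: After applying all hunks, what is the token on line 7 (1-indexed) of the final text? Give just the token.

Hunk 1: at line 3 remove [ket,mfqu,bgaw] add [ozd,czvsj] -> 8 lines: lht kovep rod wqdw ozd czvsj suuy bni
Hunk 2: at line 2 remove [rod] add [nfqu,kqdbq] -> 9 lines: lht kovep nfqu kqdbq wqdw ozd czvsj suuy bni
Hunk 3: at line 2 remove [kqdbq,wqdw,ozd] add [xdwsf,fij] -> 8 lines: lht kovep nfqu xdwsf fij czvsj suuy bni
Hunk 4: at line 5 remove [czvsj,suuy] add [guiz] -> 7 lines: lht kovep nfqu xdwsf fij guiz bni
Final line 7: bni

Answer: bni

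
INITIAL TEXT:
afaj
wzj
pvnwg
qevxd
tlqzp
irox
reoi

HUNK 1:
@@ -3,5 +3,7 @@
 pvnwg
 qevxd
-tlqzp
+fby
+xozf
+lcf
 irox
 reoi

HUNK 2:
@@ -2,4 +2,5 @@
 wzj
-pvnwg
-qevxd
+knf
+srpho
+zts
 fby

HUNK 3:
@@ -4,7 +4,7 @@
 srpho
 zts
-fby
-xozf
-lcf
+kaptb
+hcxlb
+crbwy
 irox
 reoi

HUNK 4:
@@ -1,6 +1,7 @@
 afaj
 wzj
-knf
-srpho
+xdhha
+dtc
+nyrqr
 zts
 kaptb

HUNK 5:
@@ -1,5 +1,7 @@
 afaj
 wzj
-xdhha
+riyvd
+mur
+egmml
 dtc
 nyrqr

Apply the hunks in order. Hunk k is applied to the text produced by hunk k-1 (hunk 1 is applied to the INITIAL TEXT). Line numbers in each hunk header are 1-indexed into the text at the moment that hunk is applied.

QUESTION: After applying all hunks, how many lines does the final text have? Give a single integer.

Answer: 13

Derivation:
Hunk 1: at line 3 remove [tlqzp] add [fby,xozf,lcf] -> 9 lines: afaj wzj pvnwg qevxd fby xozf lcf irox reoi
Hunk 2: at line 2 remove [pvnwg,qevxd] add [knf,srpho,zts] -> 10 lines: afaj wzj knf srpho zts fby xozf lcf irox reoi
Hunk 3: at line 4 remove [fby,xozf,lcf] add [kaptb,hcxlb,crbwy] -> 10 lines: afaj wzj knf srpho zts kaptb hcxlb crbwy irox reoi
Hunk 4: at line 1 remove [knf,srpho] add [xdhha,dtc,nyrqr] -> 11 lines: afaj wzj xdhha dtc nyrqr zts kaptb hcxlb crbwy irox reoi
Hunk 5: at line 1 remove [xdhha] add [riyvd,mur,egmml] -> 13 lines: afaj wzj riyvd mur egmml dtc nyrqr zts kaptb hcxlb crbwy irox reoi
Final line count: 13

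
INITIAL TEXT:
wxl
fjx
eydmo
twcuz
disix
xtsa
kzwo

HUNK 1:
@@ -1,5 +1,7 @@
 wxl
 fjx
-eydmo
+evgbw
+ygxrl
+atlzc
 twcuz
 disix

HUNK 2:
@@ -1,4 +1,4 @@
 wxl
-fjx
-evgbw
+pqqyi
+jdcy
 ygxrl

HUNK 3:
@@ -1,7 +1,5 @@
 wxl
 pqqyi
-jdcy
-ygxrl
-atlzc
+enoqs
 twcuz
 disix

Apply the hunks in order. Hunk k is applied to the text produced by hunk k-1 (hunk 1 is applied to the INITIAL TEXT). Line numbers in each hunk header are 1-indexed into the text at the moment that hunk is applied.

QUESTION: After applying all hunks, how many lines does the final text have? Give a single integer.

Answer: 7

Derivation:
Hunk 1: at line 1 remove [eydmo] add [evgbw,ygxrl,atlzc] -> 9 lines: wxl fjx evgbw ygxrl atlzc twcuz disix xtsa kzwo
Hunk 2: at line 1 remove [fjx,evgbw] add [pqqyi,jdcy] -> 9 lines: wxl pqqyi jdcy ygxrl atlzc twcuz disix xtsa kzwo
Hunk 3: at line 1 remove [jdcy,ygxrl,atlzc] add [enoqs] -> 7 lines: wxl pqqyi enoqs twcuz disix xtsa kzwo
Final line count: 7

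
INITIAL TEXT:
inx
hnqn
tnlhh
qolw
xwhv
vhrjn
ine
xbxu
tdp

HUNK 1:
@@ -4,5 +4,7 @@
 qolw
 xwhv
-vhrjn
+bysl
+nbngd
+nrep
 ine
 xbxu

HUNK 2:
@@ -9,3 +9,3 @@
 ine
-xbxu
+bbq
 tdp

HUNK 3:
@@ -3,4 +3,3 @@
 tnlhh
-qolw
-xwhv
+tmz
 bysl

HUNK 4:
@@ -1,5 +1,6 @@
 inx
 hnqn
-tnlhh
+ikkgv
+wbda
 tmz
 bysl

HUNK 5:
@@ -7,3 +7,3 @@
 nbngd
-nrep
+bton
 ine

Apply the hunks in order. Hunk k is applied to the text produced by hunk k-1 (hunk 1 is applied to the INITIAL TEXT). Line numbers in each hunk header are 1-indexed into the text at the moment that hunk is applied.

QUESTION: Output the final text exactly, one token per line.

Hunk 1: at line 4 remove [vhrjn] add [bysl,nbngd,nrep] -> 11 lines: inx hnqn tnlhh qolw xwhv bysl nbngd nrep ine xbxu tdp
Hunk 2: at line 9 remove [xbxu] add [bbq] -> 11 lines: inx hnqn tnlhh qolw xwhv bysl nbngd nrep ine bbq tdp
Hunk 3: at line 3 remove [qolw,xwhv] add [tmz] -> 10 lines: inx hnqn tnlhh tmz bysl nbngd nrep ine bbq tdp
Hunk 4: at line 1 remove [tnlhh] add [ikkgv,wbda] -> 11 lines: inx hnqn ikkgv wbda tmz bysl nbngd nrep ine bbq tdp
Hunk 5: at line 7 remove [nrep] add [bton] -> 11 lines: inx hnqn ikkgv wbda tmz bysl nbngd bton ine bbq tdp

Answer: inx
hnqn
ikkgv
wbda
tmz
bysl
nbngd
bton
ine
bbq
tdp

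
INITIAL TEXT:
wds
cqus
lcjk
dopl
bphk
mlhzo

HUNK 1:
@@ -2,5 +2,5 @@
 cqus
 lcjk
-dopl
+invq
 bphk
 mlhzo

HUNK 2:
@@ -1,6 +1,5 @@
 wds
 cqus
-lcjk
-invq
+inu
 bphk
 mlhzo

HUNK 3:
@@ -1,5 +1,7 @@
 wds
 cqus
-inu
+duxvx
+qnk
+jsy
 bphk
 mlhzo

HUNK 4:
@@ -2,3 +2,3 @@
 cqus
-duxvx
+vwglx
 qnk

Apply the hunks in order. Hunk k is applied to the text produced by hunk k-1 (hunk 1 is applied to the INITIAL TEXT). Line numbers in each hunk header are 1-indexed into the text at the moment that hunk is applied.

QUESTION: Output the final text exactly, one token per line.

Hunk 1: at line 2 remove [dopl] add [invq] -> 6 lines: wds cqus lcjk invq bphk mlhzo
Hunk 2: at line 1 remove [lcjk,invq] add [inu] -> 5 lines: wds cqus inu bphk mlhzo
Hunk 3: at line 1 remove [inu] add [duxvx,qnk,jsy] -> 7 lines: wds cqus duxvx qnk jsy bphk mlhzo
Hunk 4: at line 2 remove [duxvx] add [vwglx] -> 7 lines: wds cqus vwglx qnk jsy bphk mlhzo

Answer: wds
cqus
vwglx
qnk
jsy
bphk
mlhzo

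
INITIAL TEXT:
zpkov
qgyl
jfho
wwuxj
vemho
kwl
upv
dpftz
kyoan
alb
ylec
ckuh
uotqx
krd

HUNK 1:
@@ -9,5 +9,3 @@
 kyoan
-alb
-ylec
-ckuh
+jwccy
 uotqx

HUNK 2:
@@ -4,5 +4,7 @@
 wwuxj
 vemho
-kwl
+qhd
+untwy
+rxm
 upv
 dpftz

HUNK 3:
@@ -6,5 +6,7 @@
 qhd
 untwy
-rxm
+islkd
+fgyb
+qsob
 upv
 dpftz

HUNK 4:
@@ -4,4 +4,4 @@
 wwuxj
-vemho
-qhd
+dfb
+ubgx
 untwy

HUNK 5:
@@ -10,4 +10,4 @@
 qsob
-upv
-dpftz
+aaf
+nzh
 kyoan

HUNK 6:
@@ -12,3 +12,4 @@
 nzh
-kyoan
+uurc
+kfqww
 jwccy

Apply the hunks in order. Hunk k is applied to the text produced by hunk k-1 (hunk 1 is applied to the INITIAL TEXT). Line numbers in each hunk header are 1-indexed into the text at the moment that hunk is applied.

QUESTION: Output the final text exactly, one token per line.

Answer: zpkov
qgyl
jfho
wwuxj
dfb
ubgx
untwy
islkd
fgyb
qsob
aaf
nzh
uurc
kfqww
jwccy
uotqx
krd

Derivation:
Hunk 1: at line 9 remove [alb,ylec,ckuh] add [jwccy] -> 12 lines: zpkov qgyl jfho wwuxj vemho kwl upv dpftz kyoan jwccy uotqx krd
Hunk 2: at line 4 remove [kwl] add [qhd,untwy,rxm] -> 14 lines: zpkov qgyl jfho wwuxj vemho qhd untwy rxm upv dpftz kyoan jwccy uotqx krd
Hunk 3: at line 6 remove [rxm] add [islkd,fgyb,qsob] -> 16 lines: zpkov qgyl jfho wwuxj vemho qhd untwy islkd fgyb qsob upv dpftz kyoan jwccy uotqx krd
Hunk 4: at line 4 remove [vemho,qhd] add [dfb,ubgx] -> 16 lines: zpkov qgyl jfho wwuxj dfb ubgx untwy islkd fgyb qsob upv dpftz kyoan jwccy uotqx krd
Hunk 5: at line 10 remove [upv,dpftz] add [aaf,nzh] -> 16 lines: zpkov qgyl jfho wwuxj dfb ubgx untwy islkd fgyb qsob aaf nzh kyoan jwccy uotqx krd
Hunk 6: at line 12 remove [kyoan] add [uurc,kfqww] -> 17 lines: zpkov qgyl jfho wwuxj dfb ubgx untwy islkd fgyb qsob aaf nzh uurc kfqww jwccy uotqx krd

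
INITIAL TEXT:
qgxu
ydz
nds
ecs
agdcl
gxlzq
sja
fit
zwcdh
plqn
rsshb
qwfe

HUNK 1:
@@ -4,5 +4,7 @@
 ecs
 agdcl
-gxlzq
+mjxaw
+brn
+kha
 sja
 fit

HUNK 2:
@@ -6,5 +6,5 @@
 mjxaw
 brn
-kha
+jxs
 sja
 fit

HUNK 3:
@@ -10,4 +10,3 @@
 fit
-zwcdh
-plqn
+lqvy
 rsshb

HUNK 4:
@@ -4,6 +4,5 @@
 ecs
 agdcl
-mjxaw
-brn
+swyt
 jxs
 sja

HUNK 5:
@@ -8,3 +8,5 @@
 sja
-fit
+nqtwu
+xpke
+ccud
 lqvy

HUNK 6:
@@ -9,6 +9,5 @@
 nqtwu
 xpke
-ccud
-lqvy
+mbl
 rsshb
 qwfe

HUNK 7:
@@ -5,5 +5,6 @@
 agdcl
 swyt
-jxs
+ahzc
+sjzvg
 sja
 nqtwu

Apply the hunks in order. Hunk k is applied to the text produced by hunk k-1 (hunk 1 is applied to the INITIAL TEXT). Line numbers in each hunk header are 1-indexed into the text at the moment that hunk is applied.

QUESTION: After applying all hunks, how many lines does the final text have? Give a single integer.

Answer: 14

Derivation:
Hunk 1: at line 4 remove [gxlzq] add [mjxaw,brn,kha] -> 14 lines: qgxu ydz nds ecs agdcl mjxaw brn kha sja fit zwcdh plqn rsshb qwfe
Hunk 2: at line 6 remove [kha] add [jxs] -> 14 lines: qgxu ydz nds ecs agdcl mjxaw brn jxs sja fit zwcdh plqn rsshb qwfe
Hunk 3: at line 10 remove [zwcdh,plqn] add [lqvy] -> 13 lines: qgxu ydz nds ecs agdcl mjxaw brn jxs sja fit lqvy rsshb qwfe
Hunk 4: at line 4 remove [mjxaw,brn] add [swyt] -> 12 lines: qgxu ydz nds ecs agdcl swyt jxs sja fit lqvy rsshb qwfe
Hunk 5: at line 8 remove [fit] add [nqtwu,xpke,ccud] -> 14 lines: qgxu ydz nds ecs agdcl swyt jxs sja nqtwu xpke ccud lqvy rsshb qwfe
Hunk 6: at line 9 remove [ccud,lqvy] add [mbl] -> 13 lines: qgxu ydz nds ecs agdcl swyt jxs sja nqtwu xpke mbl rsshb qwfe
Hunk 7: at line 5 remove [jxs] add [ahzc,sjzvg] -> 14 lines: qgxu ydz nds ecs agdcl swyt ahzc sjzvg sja nqtwu xpke mbl rsshb qwfe
Final line count: 14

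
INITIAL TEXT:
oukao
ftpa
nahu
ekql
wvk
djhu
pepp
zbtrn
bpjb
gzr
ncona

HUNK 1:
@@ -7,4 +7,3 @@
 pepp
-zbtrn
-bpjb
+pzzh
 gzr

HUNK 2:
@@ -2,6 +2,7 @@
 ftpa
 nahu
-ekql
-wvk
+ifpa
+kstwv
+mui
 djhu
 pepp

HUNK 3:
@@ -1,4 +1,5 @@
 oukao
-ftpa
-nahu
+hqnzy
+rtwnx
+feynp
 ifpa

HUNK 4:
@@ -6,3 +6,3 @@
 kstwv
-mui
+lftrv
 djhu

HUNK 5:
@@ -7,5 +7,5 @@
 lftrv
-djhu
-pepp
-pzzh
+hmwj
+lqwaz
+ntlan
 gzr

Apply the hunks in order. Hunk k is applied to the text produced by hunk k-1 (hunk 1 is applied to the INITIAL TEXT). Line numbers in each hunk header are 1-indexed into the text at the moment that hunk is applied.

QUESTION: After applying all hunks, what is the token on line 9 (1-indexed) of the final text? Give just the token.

Answer: lqwaz

Derivation:
Hunk 1: at line 7 remove [zbtrn,bpjb] add [pzzh] -> 10 lines: oukao ftpa nahu ekql wvk djhu pepp pzzh gzr ncona
Hunk 2: at line 2 remove [ekql,wvk] add [ifpa,kstwv,mui] -> 11 lines: oukao ftpa nahu ifpa kstwv mui djhu pepp pzzh gzr ncona
Hunk 3: at line 1 remove [ftpa,nahu] add [hqnzy,rtwnx,feynp] -> 12 lines: oukao hqnzy rtwnx feynp ifpa kstwv mui djhu pepp pzzh gzr ncona
Hunk 4: at line 6 remove [mui] add [lftrv] -> 12 lines: oukao hqnzy rtwnx feynp ifpa kstwv lftrv djhu pepp pzzh gzr ncona
Hunk 5: at line 7 remove [djhu,pepp,pzzh] add [hmwj,lqwaz,ntlan] -> 12 lines: oukao hqnzy rtwnx feynp ifpa kstwv lftrv hmwj lqwaz ntlan gzr ncona
Final line 9: lqwaz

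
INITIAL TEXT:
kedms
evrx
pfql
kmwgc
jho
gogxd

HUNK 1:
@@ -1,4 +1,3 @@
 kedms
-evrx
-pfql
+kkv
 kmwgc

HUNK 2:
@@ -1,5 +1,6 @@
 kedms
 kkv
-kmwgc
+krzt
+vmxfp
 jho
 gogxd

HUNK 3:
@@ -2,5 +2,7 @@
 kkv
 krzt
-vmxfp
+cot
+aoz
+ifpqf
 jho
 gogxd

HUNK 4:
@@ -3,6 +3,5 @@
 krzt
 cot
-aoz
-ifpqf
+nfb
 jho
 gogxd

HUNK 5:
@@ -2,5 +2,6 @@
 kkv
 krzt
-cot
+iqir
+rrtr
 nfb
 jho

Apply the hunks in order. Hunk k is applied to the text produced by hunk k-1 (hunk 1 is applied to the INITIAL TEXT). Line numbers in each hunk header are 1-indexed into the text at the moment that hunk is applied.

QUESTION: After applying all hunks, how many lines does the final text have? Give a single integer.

Hunk 1: at line 1 remove [evrx,pfql] add [kkv] -> 5 lines: kedms kkv kmwgc jho gogxd
Hunk 2: at line 1 remove [kmwgc] add [krzt,vmxfp] -> 6 lines: kedms kkv krzt vmxfp jho gogxd
Hunk 3: at line 2 remove [vmxfp] add [cot,aoz,ifpqf] -> 8 lines: kedms kkv krzt cot aoz ifpqf jho gogxd
Hunk 4: at line 3 remove [aoz,ifpqf] add [nfb] -> 7 lines: kedms kkv krzt cot nfb jho gogxd
Hunk 5: at line 2 remove [cot] add [iqir,rrtr] -> 8 lines: kedms kkv krzt iqir rrtr nfb jho gogxd
Final line count: 8

Answer: 8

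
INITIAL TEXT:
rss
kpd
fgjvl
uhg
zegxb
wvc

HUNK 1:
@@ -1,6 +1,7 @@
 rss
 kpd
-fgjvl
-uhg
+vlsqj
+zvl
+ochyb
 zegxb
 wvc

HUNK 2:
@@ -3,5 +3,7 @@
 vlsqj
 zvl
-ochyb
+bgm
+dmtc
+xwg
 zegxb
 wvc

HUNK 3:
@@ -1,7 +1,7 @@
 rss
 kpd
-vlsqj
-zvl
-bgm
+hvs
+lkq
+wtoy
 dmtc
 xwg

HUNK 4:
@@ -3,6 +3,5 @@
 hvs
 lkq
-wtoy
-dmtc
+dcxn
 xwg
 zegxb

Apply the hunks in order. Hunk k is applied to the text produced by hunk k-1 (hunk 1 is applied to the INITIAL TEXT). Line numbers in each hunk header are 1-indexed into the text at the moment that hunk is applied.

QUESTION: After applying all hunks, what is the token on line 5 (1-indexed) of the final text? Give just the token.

Answer: dcxn

Derivation:
Hunk 1: at line 1 remove [fgjvl,uhg] add [vlsqj,zvl,ochyb] -> 7 lines: rss kpd vlsqj zvl ochyb zegxb wvc
Hunk 2: at line 3 remove [ochyb] add [bgm,dmtc,xwg] -> 9 lines: rss kpd vlsqj zvl bgm dmtc xwg zegxb wvc
Hunk 3: at line 1 remove [vlsqj,zvl,bgm] add [hvs,lkq,wtoy] -> 9 lines: rss kpd hvs lkq wtoy dmtc xwg zegxb wvc
Hunk 4: at line 3 remove [wtoy,dmtc] add [dcxn] -> 8 lines: rss kpd hvs lkq dcxn xwg zegxb wvc
Final line 5: dcxn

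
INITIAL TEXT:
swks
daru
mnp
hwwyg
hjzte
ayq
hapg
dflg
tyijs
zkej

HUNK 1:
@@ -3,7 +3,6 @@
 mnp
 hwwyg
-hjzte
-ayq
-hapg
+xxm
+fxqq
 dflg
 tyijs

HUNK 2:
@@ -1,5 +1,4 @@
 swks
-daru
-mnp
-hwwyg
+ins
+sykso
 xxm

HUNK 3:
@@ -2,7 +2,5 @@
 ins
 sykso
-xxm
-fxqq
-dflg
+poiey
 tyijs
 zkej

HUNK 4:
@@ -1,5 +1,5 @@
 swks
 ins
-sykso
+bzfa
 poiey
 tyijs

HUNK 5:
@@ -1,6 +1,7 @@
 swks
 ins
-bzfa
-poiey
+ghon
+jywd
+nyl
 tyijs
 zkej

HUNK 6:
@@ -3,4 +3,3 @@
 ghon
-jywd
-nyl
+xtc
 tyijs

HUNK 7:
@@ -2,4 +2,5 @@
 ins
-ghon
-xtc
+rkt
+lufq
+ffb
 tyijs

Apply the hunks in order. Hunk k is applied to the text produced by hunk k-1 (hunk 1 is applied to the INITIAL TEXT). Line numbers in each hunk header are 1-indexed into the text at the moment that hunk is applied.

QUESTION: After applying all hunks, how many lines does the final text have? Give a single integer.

Hunk 1: at line 3 remove [hjzte,ayq,hapg] add [xxm,fxqq] -> 9 lines: swks daru mnp hwwyg xxm fxqq dflg tyijs zkej
Hunk 2: at line 1 remove [daru,mnp,hwwyg] add [ins,sykso] -> 8 lines: swks ins sykso xxm fxqq dflg tyijs zkej
Hunk 3: at line 2 remove [xxm,fxqq,dflg] add [poiey] -> 6 lines: swks ins sykso poiey tyijs zkej
Hunk 4: at line 1 remove [sykso] add [bzfa] -> 6 lines: swks ins bzfa poiey tyijs zkej
Hunk 5: at line 1 remove [bzfa,poiey] add [ghon,jywd,nyl] -> 7 lines: swks ins ghon jywd nyl tyijs zkej
Hunk 6: at line 3 remove [jywd,nyl] add [xtc] -> 6 lines: swks ins ghon xtc tyijs zkej
Hunk 7: at line 2 remove [ghon,xtc] add [rkt,lufq,ffb] -> 7 lines: swks ins rkt lufq ffb tyijs zkej
Final line count: 7

Answer: 7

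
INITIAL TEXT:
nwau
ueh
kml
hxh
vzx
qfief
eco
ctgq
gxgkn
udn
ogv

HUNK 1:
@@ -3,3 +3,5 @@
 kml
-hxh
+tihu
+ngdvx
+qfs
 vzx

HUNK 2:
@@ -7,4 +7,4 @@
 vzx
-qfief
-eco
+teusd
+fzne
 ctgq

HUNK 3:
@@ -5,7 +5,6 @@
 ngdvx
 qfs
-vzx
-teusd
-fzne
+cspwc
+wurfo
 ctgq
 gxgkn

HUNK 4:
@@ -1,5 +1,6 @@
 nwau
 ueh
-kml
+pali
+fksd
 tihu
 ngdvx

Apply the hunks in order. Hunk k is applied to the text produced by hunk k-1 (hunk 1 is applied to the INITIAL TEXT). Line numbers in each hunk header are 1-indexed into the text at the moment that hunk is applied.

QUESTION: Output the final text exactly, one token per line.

Answer: nwau
ueh
pali
fksd
tihu
ngdvx
qfs
cspwc
wurfo
ctgq
gxgkn
udn
ogv

Derivation:
Hunk 1: at line 3 remove [hxh] add [tihu,ngdvx,qfs] -> 13 lines: nwau ueh kml tihu ngdvx qfs vzx qfief eco ctgq gxgkn udn ogv
Hunk 2: at line 7 remove [qfief,eco] add [teusd,fzne] -> 13 lines: nwau ueh kml tihu ngdvx qfs vzx teusd fzne ctgq gxgkn udn ogv
Hunk 3: at line 5 remove [vzx,teusd,fzne] add [cspwc,wurfo] -> 12 lines: nwau ueh kml tihu ngdvx qfs cspwc wurfo ctgq gxgkn udn ogv
Hunk 4: at line 1 remove [kml] add [pali,fksd] -> 13 lines: nwau ueh pali fksd tihu ngdvx qfs cspwc wurfo ctgq gxgkn udn ogv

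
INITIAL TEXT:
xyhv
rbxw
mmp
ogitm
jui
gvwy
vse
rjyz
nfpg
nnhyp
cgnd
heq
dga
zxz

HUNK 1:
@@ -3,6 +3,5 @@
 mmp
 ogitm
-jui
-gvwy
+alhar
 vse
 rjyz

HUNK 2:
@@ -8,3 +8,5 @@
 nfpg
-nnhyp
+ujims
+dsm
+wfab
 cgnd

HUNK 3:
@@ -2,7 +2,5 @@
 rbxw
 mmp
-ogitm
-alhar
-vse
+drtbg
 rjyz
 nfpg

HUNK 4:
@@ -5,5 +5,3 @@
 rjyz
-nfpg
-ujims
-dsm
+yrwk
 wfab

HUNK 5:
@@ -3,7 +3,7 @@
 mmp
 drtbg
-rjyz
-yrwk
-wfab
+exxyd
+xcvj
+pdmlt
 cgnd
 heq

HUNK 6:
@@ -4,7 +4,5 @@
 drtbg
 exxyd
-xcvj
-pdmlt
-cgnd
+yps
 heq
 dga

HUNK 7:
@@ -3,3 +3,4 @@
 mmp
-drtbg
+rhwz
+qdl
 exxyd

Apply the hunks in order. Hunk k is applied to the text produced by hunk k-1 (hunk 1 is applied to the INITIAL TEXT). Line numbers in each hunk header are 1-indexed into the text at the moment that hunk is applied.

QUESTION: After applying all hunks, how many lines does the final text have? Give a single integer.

Hunk 1: at line 3 remove [jui,gvwy] add [alhar] -> 13 lines: xyhv rbxw mmp ogitm alhar vse rjyz nfpg nnhyp cgnd heq dga zxz
Hunk 2: at line 8 remove [nnhyp] add [ujims,dsm,wfab] -> 15 lines: xyhv rbxw mmp ogitm alhar vse rjyz nfpg ujims dsm wfab cgnd heq dga zxz
Hunk 3: at line 2 remove [ogitm,alhar,vse] add [drtbg] -> 13 lines: xyhv rbxw mmp drtbg rjyz nfpg ujims dsm wfab cgnd heq dga zxz
Hunk 4: at line 5 remove [nfpg,ujims,dsm] add [yrwk] -> 11 lines: xyhv rbxw mmp drtbg rjyz yrwk wfab cgnd heq dga zxz
Hunk 5: at line 3 remove [rjyz,yrwk,wfab] add [exxyd,xcvj,pdmlt] -> 11 lines: xyhv rbxw mmp drtbg exxyd xcvj pdmlt cgnd heq dga zxz
Hunk 6: at line 4 remove [xcvj,pdmlt,cgnd] add [yps] -> 9 lines: xyhv rbxw mmp drtbg exxyd yps heq dga zxz
Hunk 7: at line 3 remove [drtbg] add [rhwz,qdl] -> 10 lines: xyhv rbxw mmp rhwz qdl exxyd yps heq dga zxz
Final line count: 10

Answer: 10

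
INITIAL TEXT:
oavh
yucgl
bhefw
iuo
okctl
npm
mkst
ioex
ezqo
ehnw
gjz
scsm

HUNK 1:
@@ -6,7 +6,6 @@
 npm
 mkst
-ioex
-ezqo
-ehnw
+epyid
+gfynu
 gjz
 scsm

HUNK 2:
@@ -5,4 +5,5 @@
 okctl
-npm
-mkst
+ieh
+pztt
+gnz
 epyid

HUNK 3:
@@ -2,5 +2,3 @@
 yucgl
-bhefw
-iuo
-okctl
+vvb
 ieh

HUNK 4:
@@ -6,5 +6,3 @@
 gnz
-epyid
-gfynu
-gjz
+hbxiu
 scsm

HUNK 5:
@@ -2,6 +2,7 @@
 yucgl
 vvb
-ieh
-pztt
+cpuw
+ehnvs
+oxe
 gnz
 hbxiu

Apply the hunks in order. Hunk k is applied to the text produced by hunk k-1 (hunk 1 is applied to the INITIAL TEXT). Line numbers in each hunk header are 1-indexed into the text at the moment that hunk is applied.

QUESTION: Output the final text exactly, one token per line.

Answer: oavh
yucgl
vvb
cpuw
ehnvs
oxe
gnz
hbxiu
scsm

Derivation:
Hunk 1: at line 6 remove [ioex,ezqo,ehnw] add [epyid,gfynu] -> 11 lines: oavh yucgl bhefw iuo okctl npm mkst epyid gfynu gjz scsm
Hunk 2: at line 5 remove [npm,mkst] add [ieh,pztt,gnz] -> 12 lines: oavh yucgl bhefw iuo okctl ieh pztt gnz epyid gfynu gjz scsm
Hunk 3: at line 2 remove [bhefw,iuo,okctl] add [vvb] -> 10 lines: oavh yucgl vvb ieh pztt gnz epyid gfynu gjz scsm
Hunk 4: at line 6 remove [epyid,gfynu,gjz] add [hbxiu] -> 8 lines: oavh yucgl vvb ieh pztt gnz hbxiu scsm
Hunk 5: at line 2 remove [ieh,pztt] add [cpuw,ehnvs,oxe] -> 9 lines: oavh yucgl vvb cpuw ehnvs oxe gnz hbxiu scsm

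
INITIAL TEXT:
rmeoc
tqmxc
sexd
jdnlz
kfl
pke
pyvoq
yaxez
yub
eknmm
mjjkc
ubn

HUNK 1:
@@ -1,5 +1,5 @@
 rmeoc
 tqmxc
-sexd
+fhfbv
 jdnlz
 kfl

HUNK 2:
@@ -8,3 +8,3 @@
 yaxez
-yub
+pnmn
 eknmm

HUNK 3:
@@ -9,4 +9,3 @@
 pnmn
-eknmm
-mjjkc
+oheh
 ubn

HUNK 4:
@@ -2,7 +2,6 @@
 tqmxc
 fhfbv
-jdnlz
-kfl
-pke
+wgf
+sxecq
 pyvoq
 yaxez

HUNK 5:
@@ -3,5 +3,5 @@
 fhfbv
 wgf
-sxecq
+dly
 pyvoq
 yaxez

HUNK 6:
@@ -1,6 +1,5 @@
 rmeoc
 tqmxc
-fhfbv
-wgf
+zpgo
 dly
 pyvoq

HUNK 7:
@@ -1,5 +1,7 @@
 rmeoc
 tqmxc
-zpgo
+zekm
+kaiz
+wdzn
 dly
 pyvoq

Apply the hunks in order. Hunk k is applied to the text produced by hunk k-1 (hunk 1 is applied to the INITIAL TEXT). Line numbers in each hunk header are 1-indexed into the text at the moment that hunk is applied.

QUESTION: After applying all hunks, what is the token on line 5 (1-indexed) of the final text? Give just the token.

Hunk 1: at line 1 remove [sexd] add [fhfbv] -> 12 lines: rmeoc tqmxc fhfbv jdnlz kfl pke pyvoq yaxez yub eknmm mjjkc ubn
Hunk 2: at line 8 remove [yub] add [pnmn] -> 12 lines: rmeoc tqmxc fhfbv jdnlz kfl pke pyvoq yaxez pnmn eknmm mjjkc ubn
Hunk 3: at line 9 remove [eknmm,mjjkc] add [oheh] -> 11 lines: rmeoc tqmxc fhfbv jdnlz kfl pke pyvoq yaxez pnmn oheh ubn
Hunk 4: at line 2 remove [jdnlz,kfl,pke] add [wgf,sxecq] -> 10 lines: rmeoc tqmxc fhfbv wgf sxecq pyvoq yaxez pnmn oheh ubn
Hunk 5: at line 3 remove [sxecq] add [dly] -> 10 lines: rmeoc tqmxc fhfbv wgf dly pyvoq yaxez pnmn oheh ubn
Hunk 6: at line 1 remove [fhfbv,wgf] add [zpgo] -> 9 lines: rmeoc tqmxc zpgo dly pyvoq yaxez pnmn oheh ubn
Hunk 7: at line 1 remove [zpgo] add [zekm,kaiz,wdzn] -> 11 lines: rmeoc tqmxc zekm kaiz wdzn dly pyvoq yaxez pnmn oheh ubn
Final line 5: wdzn

Answer: wdzn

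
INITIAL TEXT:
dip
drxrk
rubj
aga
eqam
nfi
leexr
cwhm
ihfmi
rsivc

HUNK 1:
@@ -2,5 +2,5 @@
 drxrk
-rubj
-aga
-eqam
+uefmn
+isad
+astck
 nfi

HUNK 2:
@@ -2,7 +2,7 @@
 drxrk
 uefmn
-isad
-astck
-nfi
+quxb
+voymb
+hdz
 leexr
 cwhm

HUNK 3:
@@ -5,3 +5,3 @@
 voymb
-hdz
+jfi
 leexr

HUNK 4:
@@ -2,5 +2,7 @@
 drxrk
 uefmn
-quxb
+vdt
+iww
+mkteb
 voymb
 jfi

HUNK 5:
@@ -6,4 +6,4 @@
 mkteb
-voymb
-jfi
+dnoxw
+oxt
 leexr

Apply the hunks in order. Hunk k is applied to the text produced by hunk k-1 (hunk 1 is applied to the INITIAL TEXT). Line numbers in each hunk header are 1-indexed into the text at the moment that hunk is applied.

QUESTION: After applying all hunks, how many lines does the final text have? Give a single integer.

Answer: 12

Derivation:
Hunk 1: at line 2 remove [rubj,aga,eqam] add [uefmn,isad,astck] -> 10 lines: dip drxrk uefmn isad astck nfi leexr cwhm ihfmi rsivc
Hunk 2: at line 2 remove [isad,astck,nfi] add [quxb,voymb,hdz] -> 10 lines: dip drxrk uefmn quxb voymb hdz leexr cwhm ihfmi rsivc
Hunk 3: at line 5 remove [hdz] add [jfi] -> 10 lines: dip drxrk uefmn quxb voymb jfi leexr cwhm ihfmi rsivc
Hunk 4: at line 2 remove [quxb] add [vdt,iww,mkteb] -> 12 lines: dip drxrk uefmn vdt iww mkteb voymb jfi leexr cwhm ihfmi rsivc
Hunk 5: at line 6 remove [voymb,jfi] add [dnoxw,oxt] -> 12 lines: dip drxrk uefmn vdt iww mkteb dnoxw oxt leexr cwhm ihfmi rsivc
Final line count: 12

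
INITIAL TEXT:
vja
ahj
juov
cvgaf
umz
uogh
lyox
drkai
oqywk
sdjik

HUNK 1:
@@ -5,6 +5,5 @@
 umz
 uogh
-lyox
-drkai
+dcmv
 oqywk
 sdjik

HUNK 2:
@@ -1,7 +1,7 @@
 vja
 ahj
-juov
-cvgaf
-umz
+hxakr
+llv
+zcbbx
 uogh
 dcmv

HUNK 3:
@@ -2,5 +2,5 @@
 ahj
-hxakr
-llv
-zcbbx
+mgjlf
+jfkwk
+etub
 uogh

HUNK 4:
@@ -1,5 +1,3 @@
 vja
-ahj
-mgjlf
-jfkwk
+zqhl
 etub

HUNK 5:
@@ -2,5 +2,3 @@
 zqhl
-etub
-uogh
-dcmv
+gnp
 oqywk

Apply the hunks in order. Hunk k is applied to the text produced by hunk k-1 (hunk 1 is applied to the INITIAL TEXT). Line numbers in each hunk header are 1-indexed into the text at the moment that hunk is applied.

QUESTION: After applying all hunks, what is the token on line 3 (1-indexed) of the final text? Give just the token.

Hunk 1: at line 5 remove [lyox,drkai] add [dcmv] -> 9 lines: vja ahj juov cvgaf umz uogh dcmv oqywk sdjik
Hunk 2: at line 1 remove [juov,cvgaf,umz] add [hxakr,llv,zcbbx] -> 9 lines: vja ahj hxakr llv zcbbx uogh dcmv oqywk sdjik
Hunk 3: at line 2 remove [hxakr,llv,zcbbx] add [mgjlf,jfkwk,etub] -> 9 lines: vja ahj mgjlf jfkwk etub uogh dcmv oqywk sdjik
Hunk 4: at line 1 remove [ahj,mgjlf,jfkwk] add [zqhl] -> 7 lines: vja zqhl etub uogh dcmv oqywk sdjik
Hunk 5: at line 2 remove [etub,uogh,dcmv] add [gnp] -> 5 lines: vja zqhl gnp oqywk sdjik
Final line 3: gnp

Answer: gnp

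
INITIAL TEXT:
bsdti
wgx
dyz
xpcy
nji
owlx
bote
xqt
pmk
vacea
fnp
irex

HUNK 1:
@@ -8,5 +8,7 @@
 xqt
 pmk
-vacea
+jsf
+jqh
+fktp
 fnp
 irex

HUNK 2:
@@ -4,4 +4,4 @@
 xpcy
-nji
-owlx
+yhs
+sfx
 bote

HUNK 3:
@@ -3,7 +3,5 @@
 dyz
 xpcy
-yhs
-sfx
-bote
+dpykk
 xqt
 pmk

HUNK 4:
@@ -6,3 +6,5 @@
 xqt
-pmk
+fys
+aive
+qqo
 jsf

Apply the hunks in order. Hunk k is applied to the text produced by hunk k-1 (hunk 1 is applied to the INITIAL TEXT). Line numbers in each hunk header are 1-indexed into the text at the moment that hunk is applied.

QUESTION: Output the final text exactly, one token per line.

Hunk 1: at line 8 remove [vacea] add [jsf,jqh,fktp] -> 14 lines: bsdti wgx dyz xpcy nji owlx bote xqt pmk jsf jqh fktp fnp irex
Hunk 2: at line 4 remove [nji,owlx] add [yhs,sfx] -> 14 lines: bsdti wgx dyz xpcy yhs sfx bote xqt pmk jsf jqh fktp fnp irex
Hunk 3: at line 3 remove [yhs,sfx,bote] add [dpykk] -> 12 lines: bsdti wgx dyz xpcy dpykk xqt pmk jsf jqh fktp fnp irex
Hunk 4: at line 6 remove [pmk] add [fys,aive,qqo] -> 14 lines: bsdti wgx dyz xpcy dpykk xqt fys aive qqo jsf jqh fktp fnp irex

Answer: bsdti
wgx
dyz
xpcy
dpykk
xqt
fys
aive
qqo
jsf
jqh
fktp
fnp
irex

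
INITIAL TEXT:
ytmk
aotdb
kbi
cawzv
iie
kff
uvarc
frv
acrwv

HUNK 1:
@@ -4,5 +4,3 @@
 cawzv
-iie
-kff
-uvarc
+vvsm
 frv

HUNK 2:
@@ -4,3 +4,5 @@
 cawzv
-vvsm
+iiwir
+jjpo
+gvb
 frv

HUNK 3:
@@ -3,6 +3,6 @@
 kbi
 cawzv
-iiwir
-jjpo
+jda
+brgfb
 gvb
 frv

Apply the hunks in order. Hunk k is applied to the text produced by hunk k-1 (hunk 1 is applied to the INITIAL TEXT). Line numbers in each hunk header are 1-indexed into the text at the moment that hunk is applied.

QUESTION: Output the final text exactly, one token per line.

Answer: ytmk
aotdb
kbi
cawzv
jda
brgfb
gvb
frv
acrwv

Derivation:
Hunk 1: at line 4 remove [iie,kff,uvarc] add [vvsm] -> 7 lines: ytmk aotdb kbi cawzv vvsm frv acrwv
Hunk 2: at line 4 remove [vvsm] add [iiwir,jjpo,gvb] -> 9 lines: ytmk aotdb kbi cawzv iiwir jjpo gvb frv acrwv
Hunk 3: at line 3 remove [iiwir,jjpo] add [jda,brgfb] -> 9 lines: ytmk aotdb kbi cawzv jda brgfb gvb frv acrwv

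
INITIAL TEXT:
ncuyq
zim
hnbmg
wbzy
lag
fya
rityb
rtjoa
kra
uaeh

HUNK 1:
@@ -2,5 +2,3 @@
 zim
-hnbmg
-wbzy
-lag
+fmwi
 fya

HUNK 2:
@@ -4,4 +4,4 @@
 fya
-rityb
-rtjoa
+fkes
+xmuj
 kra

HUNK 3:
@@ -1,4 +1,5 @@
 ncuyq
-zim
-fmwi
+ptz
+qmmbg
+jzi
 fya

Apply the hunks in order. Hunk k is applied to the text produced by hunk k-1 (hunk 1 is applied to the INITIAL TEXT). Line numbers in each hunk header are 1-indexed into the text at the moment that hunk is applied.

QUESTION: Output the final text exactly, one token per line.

Answer: ncuyq
ptz
qmmbg
jzi
fya
fkes
xmuj
kra
uaeh

Derivation:
Hunk 1: at line 2 remove [hnbmg,wbzy,lag] add [fmwi] -> 8 lines: ncuyq zim fmwi fya rityb rtjoa kra uaeh
Hunk 2: at line 4 remove [rityb,rtjoa] add [fkes,xmuj] -> 8 lines: ncuyq zim fmwi fya fkes xmuj kra uaeh
Hunk 3: at line 1 remove [zim,fmwi] add [ptz,qmmbg,jzi] -> 9 lines: ncuyq ptz qmmbg jzi fya fkes xmuj kra uaeh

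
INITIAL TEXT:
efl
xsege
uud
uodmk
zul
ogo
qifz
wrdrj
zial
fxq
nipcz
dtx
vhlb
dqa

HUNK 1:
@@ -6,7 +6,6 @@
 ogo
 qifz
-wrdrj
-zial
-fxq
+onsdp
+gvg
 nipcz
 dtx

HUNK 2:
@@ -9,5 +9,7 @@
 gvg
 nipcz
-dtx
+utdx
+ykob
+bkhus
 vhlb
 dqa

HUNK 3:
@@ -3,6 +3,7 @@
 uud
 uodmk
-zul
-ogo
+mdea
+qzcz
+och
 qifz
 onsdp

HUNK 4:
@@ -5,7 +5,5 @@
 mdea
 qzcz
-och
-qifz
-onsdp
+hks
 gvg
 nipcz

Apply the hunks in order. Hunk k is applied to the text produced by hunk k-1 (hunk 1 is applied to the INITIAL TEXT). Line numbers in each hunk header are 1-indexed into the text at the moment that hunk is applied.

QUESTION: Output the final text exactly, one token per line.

Answer: efl
xsege
uud
uodmk
mdea
qzcz
hks
gvg
nipcz
utdx
ykob
bkhus
vhlb
dqa

Derivation:
Hunk 1: at line 6 remove [wrdrj,zial,fxq] add [onsdp,gvg] -> 13 lines: efl xsege uud uodmk zul ogo qifz onsdp gvg nipcz dtx vhlb dqa
Hunk 2: at line 9 remove [dtx] add [utdx,ykob,bkhus] -> 15 lines: efl xsege uud uodmk zul ogo qifz onsdp gvg nipcz utdx ykob bkhus vhlb dqa
Hunk 3: at line 3 remove [zul,ogo] add [mdea,qzcz,och] -> 16 lines: efl xsege uud uodmk mdea qzcz och qifz onsdp gvg nipcz utdx ykob bkhus vhlb dqa
Hunk 4: at line 5 remove [och,qifz,onsdp] add [hks] -> 14 lines: efl xsege uud uodmk mdea qzcz hks gvg nipcz utdx ykob bkhus vhlb dqa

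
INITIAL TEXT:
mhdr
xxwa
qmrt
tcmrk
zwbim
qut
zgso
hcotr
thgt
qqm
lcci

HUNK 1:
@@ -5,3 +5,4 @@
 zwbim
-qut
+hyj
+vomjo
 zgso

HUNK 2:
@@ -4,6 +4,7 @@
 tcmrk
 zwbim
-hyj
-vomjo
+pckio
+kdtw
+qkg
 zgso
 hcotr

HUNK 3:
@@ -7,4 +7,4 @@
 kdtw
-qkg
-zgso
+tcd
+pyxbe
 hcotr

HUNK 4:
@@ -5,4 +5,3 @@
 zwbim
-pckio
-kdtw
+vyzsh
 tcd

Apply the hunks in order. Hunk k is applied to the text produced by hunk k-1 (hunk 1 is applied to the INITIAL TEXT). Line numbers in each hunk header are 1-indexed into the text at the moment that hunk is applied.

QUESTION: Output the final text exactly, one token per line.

Answer: mhdr
xxwa
qmrt
tcmrk
zwbim
vyzsh
tcd
pyxbe
hcotr
thgt
qqm
lcci

Derivation:
Hunk 1: at line 5 remove [qut] add [hyj,vomjo] -> 12 lines: mhdr xxwa qmrt tcmrk zwbim hyj vomjo zgso hcotr thgt qqm lcci
Hunk 2: at line 4 remove [hyj,vomjo] add [pckio,kdtw,qkg] -> 13 lines: mhdr xxwa qmrt tcmrk zwbim pckio kdtw qkg zgso hcotr thgt qqm lcci
Hunk 3: at line 7 remove [qkg,zgso] add [tcd,pyxbe] -> 13 lines: mhdr xxwa qmrt tcmrk zwbim pckio kdtw tcd pyxbe hcotr thgt qqm lcci
Hunk 4: at line 5 remove [pckio,kdtw] add [vyzsh] -> 12 lines: mhdr xxwa qmrt tcmrk zwbim vyzsh tcd pyxbe hcotr thgt qqm lcci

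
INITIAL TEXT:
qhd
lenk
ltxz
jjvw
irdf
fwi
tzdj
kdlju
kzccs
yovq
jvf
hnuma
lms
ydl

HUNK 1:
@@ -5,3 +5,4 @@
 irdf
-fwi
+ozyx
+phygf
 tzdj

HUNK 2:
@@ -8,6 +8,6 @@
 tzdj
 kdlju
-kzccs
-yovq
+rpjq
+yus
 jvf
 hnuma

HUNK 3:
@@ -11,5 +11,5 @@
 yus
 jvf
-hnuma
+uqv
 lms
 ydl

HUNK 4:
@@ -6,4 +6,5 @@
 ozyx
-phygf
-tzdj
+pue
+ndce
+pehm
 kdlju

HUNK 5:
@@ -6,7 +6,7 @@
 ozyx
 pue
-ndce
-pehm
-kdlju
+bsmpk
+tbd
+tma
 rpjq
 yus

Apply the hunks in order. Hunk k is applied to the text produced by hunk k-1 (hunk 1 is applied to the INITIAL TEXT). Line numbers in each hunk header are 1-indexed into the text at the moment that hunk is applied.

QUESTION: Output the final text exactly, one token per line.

Hunk 1: at line 5 remove [fwi] add [ozyx,phygf] -> 15 lines: qhd lenk ltxz jjvw irdf ozyx phygf tzdj kdlju kzccs yovq jvf hnuma lms ydl
Hunk 2: at line 8 remove [kzccs,yovq] add [rpjq,yus] -> 15 lines: qhd lenk ltxz jjvw irdf ozyx phygf tzdj kdlju rpjq yus jvf hnuma lms ydl
Hunk 3: at line 11 remove [hnuma] add [uqv] -> 15 lines: qhd lenk ltxz jjvw irdf ozyx phygf tzdj kdlju rpjq yus jvf uqv lms ydl
Hunk 4: at line 6 remove [phygf,tzdj] add [pue,ndce,pehm] -> 16 lines: qhd lenk ltxz jjvw irdf ozyx pue ndce pehm kdlju rpjq yus jvf uqv lms ydl
Hunk 5: at line 6 remove [ndce,pehm,kdlju] add [bsmpk,tbd,tma] -> 16 lines: qhd lenk ltxz jjvw irdf ozyx pue bsmpk tbd tma rpjq yus jvf uqv lms ydl

Answer: qhd
lenk
ltxz
jjvw
irdf
ozyx
pue
bsmpk
tbd
tma
rpjq
yus
jvf
uqv
lms
ydl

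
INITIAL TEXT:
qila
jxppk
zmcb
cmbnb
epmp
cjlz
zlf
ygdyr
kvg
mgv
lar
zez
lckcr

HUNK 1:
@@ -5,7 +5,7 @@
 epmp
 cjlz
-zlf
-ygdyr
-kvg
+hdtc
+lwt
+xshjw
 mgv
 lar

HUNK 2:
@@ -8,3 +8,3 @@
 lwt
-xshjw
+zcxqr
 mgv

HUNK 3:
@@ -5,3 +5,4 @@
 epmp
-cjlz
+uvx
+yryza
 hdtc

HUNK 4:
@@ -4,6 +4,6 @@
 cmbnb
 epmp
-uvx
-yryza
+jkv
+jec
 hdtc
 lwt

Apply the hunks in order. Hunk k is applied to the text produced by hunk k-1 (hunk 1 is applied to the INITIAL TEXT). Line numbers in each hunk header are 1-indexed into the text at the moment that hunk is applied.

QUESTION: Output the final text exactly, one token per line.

Answer: qila
jxppk
zmcb
cmbnb
epmp
jkv
jec
hdtc
lwt
zcxqr
mgv
lar
zez
lckcr

Derivation:
Hunk 1: at line 5 remove [zlf,ygdyr,kvg] add [hdtc,lwt,xshjw] -> 13 lines: qila jxppk zmcb cmbnb epmp cjlz hdtc lwt xshjw mgv lar zez lckcr
Hunk 2: at line 8 remove [xshjw] add [zcxqr] -> 13 lines: qila jxppk zmcb cmbnb epmp cjlz hdtc lwt zcxqr mgv lar zez lckcr
Hunk 3: at line 5 remove [cjlz] add [uvx,yryza] -> 14 lines: qila jxppk zmcb cmbnb epmp uvx yryza hdtc lwt zcxqr mgv lar zez lckcr
Hunk 4: at line 4 remove [uvx,yryza] add [jkv,jec] -> 14 lines: qila jxppk zmcb cmbnb epmp jkv jec hdtc lwt zcxqr mgv lar zez lckcr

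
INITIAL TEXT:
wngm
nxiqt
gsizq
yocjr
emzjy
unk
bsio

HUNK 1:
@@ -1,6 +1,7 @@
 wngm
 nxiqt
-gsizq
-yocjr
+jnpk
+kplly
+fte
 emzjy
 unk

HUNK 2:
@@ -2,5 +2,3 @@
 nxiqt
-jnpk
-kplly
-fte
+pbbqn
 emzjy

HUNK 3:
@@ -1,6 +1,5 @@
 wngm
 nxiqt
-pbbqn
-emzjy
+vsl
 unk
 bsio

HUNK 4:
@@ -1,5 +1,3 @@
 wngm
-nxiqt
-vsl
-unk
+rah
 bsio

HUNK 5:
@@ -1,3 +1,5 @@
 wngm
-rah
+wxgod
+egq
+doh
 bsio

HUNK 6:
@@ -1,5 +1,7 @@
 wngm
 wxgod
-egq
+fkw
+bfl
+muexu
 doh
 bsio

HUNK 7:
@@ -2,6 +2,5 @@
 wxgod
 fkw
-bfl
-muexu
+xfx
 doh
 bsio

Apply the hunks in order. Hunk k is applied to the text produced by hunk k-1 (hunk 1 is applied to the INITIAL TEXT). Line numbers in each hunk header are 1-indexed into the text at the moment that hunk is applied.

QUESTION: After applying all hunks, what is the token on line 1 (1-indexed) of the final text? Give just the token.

Hunk 1: at line 1 remove [gsizq,yocjr] add [jnpk,kplly,fte] -> 8 lines: wngm nxiqt jnpk kplly fte emzjy unk bsio
Hunk 2: at line 2 remove [jnpk,kplly,fte] add [pbbqn] -> 6 lines: wngm nxiqt pbbqn emzjy unk bsio
Hunk 3: at line 1 remove [pbbqn,emzjy] add [vsl] -> 5 lines: wngm nxiqt vsl unk bsio
Hunk 4: at line 1 remove [nxiqt,vsl,unk] add [rah] -> 3 lines: wngm rah bsio
Hunk 5: at line 1 remove [rah] add [wxgod,egq,doh] -> 5 lines: wngm wxgod egq doh bsio
Hunk 6: at line 1 remove [egq] add [fkw,bfl,muexu] -> 7 lines: wngm wxgod fkw bfl muexu doh bsio
Hunk 7: at line 2 remove [bfl,muexu] add [xfx] -> 6 lines: wngm wxgod fkw xfx doh bsio
Final line 1: wngm

Answer: wngm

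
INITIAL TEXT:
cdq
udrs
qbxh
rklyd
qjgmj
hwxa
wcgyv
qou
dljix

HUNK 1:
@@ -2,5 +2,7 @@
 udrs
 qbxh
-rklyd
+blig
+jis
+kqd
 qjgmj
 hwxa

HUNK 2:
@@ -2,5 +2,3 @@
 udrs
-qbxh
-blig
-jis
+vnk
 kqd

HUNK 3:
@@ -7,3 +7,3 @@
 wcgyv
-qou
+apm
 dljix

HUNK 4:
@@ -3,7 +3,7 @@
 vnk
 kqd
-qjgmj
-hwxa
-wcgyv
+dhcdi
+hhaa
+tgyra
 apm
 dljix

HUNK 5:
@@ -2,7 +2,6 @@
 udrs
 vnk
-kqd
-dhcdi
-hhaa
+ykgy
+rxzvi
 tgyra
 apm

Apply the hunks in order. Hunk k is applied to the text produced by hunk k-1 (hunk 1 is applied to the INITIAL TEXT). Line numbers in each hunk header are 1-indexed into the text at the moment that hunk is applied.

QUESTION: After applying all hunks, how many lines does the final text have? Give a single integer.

Answer: 8

Derivation:
Hunk 1: at line 2 remove [rklyd] add [blig,jis,kqd] -> 11 lines: cdq udrs qbxh blig jis kqd qjgmj hwxa wcgyv qou dljix
Hunk 2: at line 2 remove [qbxh,blig,jis] add [vnk] -> 9 lines: cdq udrs vnk kqd qjgmj hwxa wcgyv qou dljix
Hunk 3: at line 7 remove [qou] add [apm] -> 9 lines: cdq udrs vnk kqd qjgmj hwxa wcgyv apm dljix
Hunk 4: at line 3 remove [qjgmj,hwxa,wcgyv] add [dhcdi,hhaa,tgyra] -> 9 lines: cdq udrs vnk kqd dhcdi hhaa tgyra apm dljix
Hunk 5: at line 2 remove [kqd,dhcdi,hhaa] add [ykgy,rxzvi] -> 8 lines: cdq udrs vnk ykgy rxzvi tgyra apm dljix
Final line count: 8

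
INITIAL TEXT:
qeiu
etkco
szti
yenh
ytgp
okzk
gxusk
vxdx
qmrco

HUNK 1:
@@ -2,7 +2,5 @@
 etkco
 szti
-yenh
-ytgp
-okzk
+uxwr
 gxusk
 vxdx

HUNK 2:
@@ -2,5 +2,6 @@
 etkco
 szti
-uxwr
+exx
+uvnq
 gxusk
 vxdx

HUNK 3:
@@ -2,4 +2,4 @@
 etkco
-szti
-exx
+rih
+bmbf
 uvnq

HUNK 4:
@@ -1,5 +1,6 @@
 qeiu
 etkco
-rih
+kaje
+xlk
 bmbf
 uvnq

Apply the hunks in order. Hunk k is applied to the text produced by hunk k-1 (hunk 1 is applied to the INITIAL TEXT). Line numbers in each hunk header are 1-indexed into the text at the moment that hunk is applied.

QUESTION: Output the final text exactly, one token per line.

Hunk 1: at line 2 remove [yenh,ytgp,okzk] add [uxwr] -> 7 lines: qeiu etkco szti uxwr gxusk vxdx qmrco
Hunk 2: at line 2 remove [uxwr] add [exx,uvnq] -> 8 lines: qeiu etkco szti exx uvnq gxusk vxdx qmrco
Hunk 3: at line 2 remove [szti,exx] add [rih,bmbf] -> 8 lines: qeiu etkco rih bmbf uvnq gxusk vxdx qmrco
Hunk 4: at line 1 remove [rih] add [kaje,xlk] -> 9 lines: qeiu etkco kaje xlk bmbf uvnq gxusk vxdx qmrco

Answer: qeiu
etkco
kaje
xlk
bmbf
uvnq
gxusk
vxdx
qmrco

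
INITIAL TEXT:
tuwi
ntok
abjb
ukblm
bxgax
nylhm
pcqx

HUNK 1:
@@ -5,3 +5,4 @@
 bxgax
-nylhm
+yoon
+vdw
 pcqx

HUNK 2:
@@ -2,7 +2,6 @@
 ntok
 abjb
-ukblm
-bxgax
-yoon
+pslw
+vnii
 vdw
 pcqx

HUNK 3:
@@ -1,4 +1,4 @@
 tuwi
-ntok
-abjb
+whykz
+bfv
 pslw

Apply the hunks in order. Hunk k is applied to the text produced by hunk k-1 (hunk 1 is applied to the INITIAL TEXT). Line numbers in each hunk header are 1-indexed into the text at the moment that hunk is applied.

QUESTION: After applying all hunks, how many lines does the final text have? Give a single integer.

Answer: 7

Derivation:
Hunk 1: at line 5 remove [nylhm] add [yoon,vdw] -> 8 lines: tuwi ntok abjb ukblm bxgax yoon vdw pcqx
Hunk 2: at line 2 remove [ukblm,bxgax,yoon] add [pslw,vnii] -> 7 lines: tuwi ntok abjb pslw vnii vdw pcqx
Hunk 3: at line 1 remove [ntok,abjb] add [whykz,bfv] -> 7 lines: tuwi whykz bfv pslw vnii vdw pcqx
Final line count: 7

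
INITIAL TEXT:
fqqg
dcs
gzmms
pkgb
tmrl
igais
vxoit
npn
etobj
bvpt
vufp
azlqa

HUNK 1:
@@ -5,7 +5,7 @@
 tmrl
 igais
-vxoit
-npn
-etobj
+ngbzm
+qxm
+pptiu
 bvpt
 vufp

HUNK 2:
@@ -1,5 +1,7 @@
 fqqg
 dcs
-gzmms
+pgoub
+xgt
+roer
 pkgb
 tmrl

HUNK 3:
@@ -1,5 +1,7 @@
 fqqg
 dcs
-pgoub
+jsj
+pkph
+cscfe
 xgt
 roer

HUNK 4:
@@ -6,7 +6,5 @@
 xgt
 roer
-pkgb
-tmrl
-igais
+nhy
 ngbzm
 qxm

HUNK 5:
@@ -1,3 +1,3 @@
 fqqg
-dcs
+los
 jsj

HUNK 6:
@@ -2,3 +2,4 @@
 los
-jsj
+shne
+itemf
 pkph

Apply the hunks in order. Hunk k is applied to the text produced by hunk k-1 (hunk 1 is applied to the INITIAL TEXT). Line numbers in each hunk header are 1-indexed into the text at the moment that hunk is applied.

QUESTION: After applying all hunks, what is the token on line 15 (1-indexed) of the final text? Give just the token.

Answer: azlqa

Derivation:
Hunk 1: at line 5 remove [vxoit,npn,etobj] add [ngbzm,qxm,pptiu] -> 12 lines: fqqg dcs gzmms pkgb tmrl igais ngbzm qxm pptiu bvpt vufp azlqa
Hunk 2: at line 1 remove [gzmms] add [pgoub,xgt,roer] -> 14 lines: fqqg dcs pgoub xgt roer pkgb tmrl igais ngbzm qxm pptiu bvpt vufp azlqa
Hunk 3: at line 1 remove [pgoub] add [jsj,pkph,cscfe] -> 16 lines: fqqg dcs jsj pkph cscfe xgt roer pkgb tmrl igais ngbzm qxm pptiu bvpt vufp azlqa
Hunk 4: at line 6 remove [pkgb,tmrl,igais] add [nhy] -> 14 lines: fqqg dcs jsj pkph cscfe xgt roer nhy ngbzm qxm pptiu bvpt vufp azlqa
Hunk 5: at line 1 remove [dcs] add [los] -> 14 lines: fqqg los jsj pkph cscfe xgt roer nhy ngbzm qxm pptiu bvpt vufp azlqa
Hunk 6: at line 2 remove [jsj] add [shne,itemf] -> 15 lines: fqqg los shne itemf pkph cscfe xgt roer nhy ngbzm qxm pptiu bvpt vufp azlqa
Final line 15: azlqa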